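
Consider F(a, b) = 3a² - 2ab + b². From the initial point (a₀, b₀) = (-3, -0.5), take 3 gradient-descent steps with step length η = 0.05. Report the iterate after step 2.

(-1.58, -0.89)

∇F = (6a - 2b, -2a + 2b)
Step 1: at (-3, -0.5), ∇F = (-17, 5) → (-3, -0.5) − 0.05·(-17, 5) = (-2.15, -0.75)
Step 2: at (-2.15, -0.75), ∇F = (-11.4, 2.8) → (-2.15, -0.75) − 0.05·(-11.4, 2.8) = (-1.58, -0.89)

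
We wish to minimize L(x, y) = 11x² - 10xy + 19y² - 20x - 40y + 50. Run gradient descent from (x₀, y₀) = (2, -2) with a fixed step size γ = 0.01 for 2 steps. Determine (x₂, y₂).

∇L = (22x - 10y - 20, -10x + 38y - 40)
(x₁, y₁) = (2, -2) − 0.01·(44, -136) = (1.56, -0.64)
(x₂, y₂) = (1.56, -0.64) − 0.01·(20.72, -79.92) = (1.3528, 0.1592)

(1.3528, 0.1592)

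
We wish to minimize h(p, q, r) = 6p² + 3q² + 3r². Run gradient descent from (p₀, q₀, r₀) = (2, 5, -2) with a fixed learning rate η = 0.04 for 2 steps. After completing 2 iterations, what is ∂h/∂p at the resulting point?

∇h = (12p, 6q, 6r)
Step 1: at (2, 5, -2), ∇h = (24, 30, -12) → (2, 5, -2) − 0.04·(24, 30, -12) = (1.04, 3.8, -1.52)
Step 2: at (1.04, 3.8, -1.52), ∇h = (12.48, 22.8, -9.12) → (1.04, 3.8, -1.52) − 0.04·(12.48, 22.8, -9.12) = (0.5408, 2.888, -1.1552)
∂h/∂p at (0.5408, 2.888, -1.1552) = 6.4896

6.4896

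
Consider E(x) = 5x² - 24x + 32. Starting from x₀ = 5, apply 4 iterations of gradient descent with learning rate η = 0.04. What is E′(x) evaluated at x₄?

3.3696

E′(x) = 10x - 24
Step 1: E′(5) = 26; x₁ = 5 − 0.04·26 = 3.96
Step 2: E′(3.96) = 15.6; x₂ = 3.96 − 0.04·15.6 = 3.336
Step 3: E′(3.336) = 9.36; x₃ = 3.336 − 0.04·9.36 = 2.9616
Step 4: E′(2.9616) = 5.616; x₄ = 2.9616 − 0.04·5.616 = 2.73696
E′(x) at (2.73696) = 3.3696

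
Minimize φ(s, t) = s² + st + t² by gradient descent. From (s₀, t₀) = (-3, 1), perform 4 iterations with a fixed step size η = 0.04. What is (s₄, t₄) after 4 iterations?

(-2.29838848, 1.09899776)

∇φ = (2s + t, s + 2t)
Step 1: at (-3, 1), ∇φ = (-5, -1) → (-3, 1) − 0.04·(-5, -1) = (-2.8, 1.04)
Step 2: at (-2.8, 1.04), ∇φ = (-4.56, -0.72) → (-2.8, 1.04) − 0.04·(-4.56, -0.72) = (-2.6176, 1.0688)
Step 3: at (-2.6176, 1.0688), ∇φ = (-4.1664, -0.48) → (-2.6176, 1.0688) − 0.04·(-4.1664, -0.48) = (-2.450944, 1.088)
Step 4: at (-2.450944, 1.088), ∇φ = (-3.813888, -0.274944) → (-2.450944, 1.088) − 0.04·(-3.813888, -0.274944) = (-2.29838848, 1.09899776)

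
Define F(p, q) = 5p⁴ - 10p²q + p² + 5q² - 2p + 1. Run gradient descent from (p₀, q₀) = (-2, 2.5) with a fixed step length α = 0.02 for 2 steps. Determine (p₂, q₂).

∇F = (20p³ - 20pq + 2p - 2, -10p² + 10q)
Step 1: at (-2, 2.5), ∇F = (-66, -15) → (-2, 2.5) − 0.02·(-66, -15) = (-0.68, 2.8)
Step 2: at (-0.68, 2.8), ∇F = (28.43136, 23.376) → (-0.68, 2.8) − 0.02·(28.43136, 23.376) = (-1.2486272, 2.33248)

(-1.2486272, 2.33248)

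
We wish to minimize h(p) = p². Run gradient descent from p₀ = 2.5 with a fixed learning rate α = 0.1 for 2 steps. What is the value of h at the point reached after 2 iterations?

2.56

h′(p) = 2p
Step 1: h′(2.5) = 5; p₁ = 2.5 − 0.1·5 = 2
Step 2: h′(2) = 4; p₂ = 2 − 0.1·4 = 1.6
h(1.6) = 2.56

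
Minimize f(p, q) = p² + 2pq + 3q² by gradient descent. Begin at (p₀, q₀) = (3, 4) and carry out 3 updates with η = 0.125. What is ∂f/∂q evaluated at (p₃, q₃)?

∇f = (2p + 2q, 2p + 6q)
(p₁, q₁) = (3, 4) − 0.125·(14, 30) = (1.25, 0.25)
(p₂, q₂) = (1.25, 0.25) − 0.125·(3, 4) = (0.875, -0.25)
(p₃, q₃) = (0.875, -0.25) − 0.125·(1.25, 0.25) = (0.71875, -0.28125)
∂f/∂q at (0.71875, -0.28125) = -0.25

-0.25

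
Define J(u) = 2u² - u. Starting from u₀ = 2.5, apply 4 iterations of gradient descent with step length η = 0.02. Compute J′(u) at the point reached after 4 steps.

J′(u) = 4u - 1
Step 1: J′(2.5) = 9; u₁ = 2.5 − 0.02·9 = 2.32
Step 2: J′(2.32) = 8.28; u₂ = 2.32 − 0.02·8.28 = 2.1544
Step 3: J′(2.1544) = 7.6176; u₃ = 2.1544 − 0.02·7.6176 = 2.002048
Step 4: J′(2.002048) = 7.008192; u₄ = 2.002048 − 0.02·7.008192 = 1.86188416
J′(u) at (1.86188416) = 6.44753664

6.44753664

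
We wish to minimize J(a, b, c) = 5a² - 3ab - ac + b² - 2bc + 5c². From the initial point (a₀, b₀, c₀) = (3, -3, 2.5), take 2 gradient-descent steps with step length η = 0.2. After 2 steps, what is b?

∇J = (10a - 3b - c, -3a + 2b - 2c, -a - 2b + 10c)
(a₁, b₁, c₁) = (3, -3, 2.5) − 0.2·(36.5, -20, 28) = (-4.3, 1, -3.1)
(a₂, b₂, c₂) = (-4.3, 1, -3.1) − 0.2·(-42.9, 21.1, -28.7) = (4.28, -3.22, 2.64)
b = -3.22

-3.22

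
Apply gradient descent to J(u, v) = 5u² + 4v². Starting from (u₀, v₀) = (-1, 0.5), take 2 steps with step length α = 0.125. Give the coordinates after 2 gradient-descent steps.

(-0.0625, 0)

∇J = (10u, 8v)
(u₁, v₁) = (-1, 0.5) − 0.125·(-10, 4) = (0.25, 0)
(u₂, v₂) = (0.25, 0) − 0.125·(2.5, 0) = (-0.0625, 0)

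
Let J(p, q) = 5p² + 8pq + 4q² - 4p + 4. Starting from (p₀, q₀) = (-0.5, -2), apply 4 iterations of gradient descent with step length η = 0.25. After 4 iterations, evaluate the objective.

387527.4658203125

∇J = (10p + 8q - 4, 8p + 8q)
(p₁, q₁) = (-0.5, -2) − 0.25·(-25, -20) = (5.75, 3)
(p₂, q₂) = (5.75, 3) − 0.25·(77.5, 70) = (-13.625, -14.5)
(p₃, q₃) = (-13.625, -14.5) − 0.25·(-256.25, -225) = (50.4375, 41.75)
(p₄, q₄) = (50.4375, 41.75) − 0.25·(834.375, 737.5) = (-158.15625, -142.625)
J(-158.15625, -142.625) = 387527.4658203125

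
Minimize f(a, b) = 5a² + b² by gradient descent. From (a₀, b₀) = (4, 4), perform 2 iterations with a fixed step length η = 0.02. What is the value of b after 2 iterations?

∇f = (10a, 2b)
(a₁, b₁) = (4, 4) − 0.02·(40, 8) = (3.2, 3.84)
(a₂, b₂) = (3.2, 3.84) − 0.02·(32, 7.68) = (2.56, 3.6864)
b = 3.6864

3.6864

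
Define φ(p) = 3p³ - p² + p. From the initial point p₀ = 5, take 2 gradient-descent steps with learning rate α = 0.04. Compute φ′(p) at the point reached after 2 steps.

φ′(p) = 9p² - 2p + 1
Step 1: φ′(5) = 216; p₁ = 5 − 0.04·216 = -3.64
Step 2: φ′(-3.64) = 127.5264; p₂ = -3.64 − 0.04·127.5264 = -8.741056
φ′(p) at (-8.741056) = 706.136651956224

706.136651956224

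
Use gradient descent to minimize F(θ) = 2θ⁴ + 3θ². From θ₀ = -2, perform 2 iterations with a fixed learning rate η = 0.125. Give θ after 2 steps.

F′(θ) = 8θ³ + 6θ
θ₁ = -2 − 0.125·(-76) = 7.5
θ₂ = 7.5 − 0.125·3420 = -420

-420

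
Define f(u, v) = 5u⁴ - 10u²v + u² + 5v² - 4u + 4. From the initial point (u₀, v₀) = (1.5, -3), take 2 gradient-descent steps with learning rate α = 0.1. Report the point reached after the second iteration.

(5591.70175, 200.2225)

∇f = (20u³ - 20uv + 2u - 4, -10u² + 10v)
(u₁, v₁) = (1.5, -3) − 0.1·(156.5, -52.5) = (-14.15, 2.25)
(u₂, v₂) = (-14.15, 2.25) − 0.1·(-56058.5175, -1979.725) = (5591.70175, 200.2225)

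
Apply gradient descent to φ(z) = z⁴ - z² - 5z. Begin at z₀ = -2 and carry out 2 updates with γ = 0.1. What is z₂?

1.1812

φ′(z) = 4z³ - 2z - 5
Step 1: φ′(-2) = -33; z₁ = -2 − 0.1·(-33) = 1.3
Step 2: φ′(1.3) = 1.188; z₂ = 1.3 − 0.1·1.188 = 1.1812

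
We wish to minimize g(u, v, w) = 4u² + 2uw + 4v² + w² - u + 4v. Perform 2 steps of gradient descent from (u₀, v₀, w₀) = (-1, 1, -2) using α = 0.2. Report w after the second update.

-1.12

∇g = (8u + 2w - 1, 8v + 4, 2u + 2w)
(u₁, v₁, w₁) = (-1, 1, -2) − 0.2·(-13, 12, -6) = (1.6, -1.4, -0.8)
(u₂, v₂, w₂) = (1.6, -1.4, -0.8) − 0.2·(10.2, -7.2, 1.6) = (-0.44, 0.04, -1.12)
w = -1.12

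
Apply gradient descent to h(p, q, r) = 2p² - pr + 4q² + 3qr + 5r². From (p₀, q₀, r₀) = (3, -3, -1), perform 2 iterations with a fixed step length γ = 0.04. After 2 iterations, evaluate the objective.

14.10683648

∇h = (4p - r, 8q + 3r, -p + 3q + 10r)
(p₁, q₁, r₁) = (3, -3, -1) − 0.04·(13, -27, -22) = (2.48, -1.92, -0.12)
(p₂, q₂, r₂) = (2.48, -1.92, -0.12) − 0.04·(10.04, -15.72, -9.44) = (2.0784, -1.2912, 0.2576)
h(2.0784, -1.2912, 0.2576) = 14.10683648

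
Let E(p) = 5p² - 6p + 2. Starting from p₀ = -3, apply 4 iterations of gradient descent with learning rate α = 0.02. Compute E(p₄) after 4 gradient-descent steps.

E′(p) = 10p - 6
Step 1: E′(-3) = -36; p₁ = -3 − 0.02·(-36) = -2.28
Step 2: E′(-2.28) = -28.8; p₂ = -2.28 − 0.02·(-28.8) = -1.704
Step 3: E′(-1.704) = -23.04; p₃ = -1.704 − 0.02·(-23.04) = -1.2432
Step 4: E′(-1.2432) = -18.432; p₄ = -1.2432 − 0.02·(-18.432) = -0.87456
E(-0.87456) = 11.071635968

11.071635968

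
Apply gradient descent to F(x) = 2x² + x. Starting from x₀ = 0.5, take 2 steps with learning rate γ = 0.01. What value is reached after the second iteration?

F′(x) = 4x + 1
Step 1: F′(0.5) = 3; x₁ = 0.5 − 0.01·3 = 0.47
Step 2: F′(0.47) = 2.88; x₂ = 0.47 − 0.01·2.88 = 0.4412

0.4412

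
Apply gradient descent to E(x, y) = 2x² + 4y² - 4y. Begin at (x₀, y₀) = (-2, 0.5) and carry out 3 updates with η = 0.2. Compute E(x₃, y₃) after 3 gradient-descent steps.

-0.999488

∇E = (4x, 8y - 4)
Step 1: at (-2, 0.5), ∇E = (-8, 0) → (-2, 0.5) − 0.2·(-8, 0) = (-0.4, 0.5)
Step 2: at (-0.4, 0.5), ∇E = (-1.6, 0) → (-0.4, 0.5) − 0.2·(-1.6, 0) = (-0.08, 0.5)
Step 3: at (-0.08, 0.5), ∇E = (-0.32, 0) → (-0.08, 0.5) − 0.2·(-0.32, 0) = (-0.016, 0.5)
E(-0.016, 0.5) = -0.999488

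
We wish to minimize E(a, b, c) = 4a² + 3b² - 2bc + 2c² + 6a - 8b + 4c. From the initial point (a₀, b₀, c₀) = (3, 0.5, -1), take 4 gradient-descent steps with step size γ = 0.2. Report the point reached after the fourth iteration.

∇E = (8a + 6, 6b - 2c - 8, -2b + 4c + 4)
(a₁, b₁, c₁) = (3, 0.5, -1) − 0.2·(30, -3, -1) = (-3, 1.1, -0.8)
(a₂, b₂, c₂) = (-3, 1.1, -0.8) − 0.2·(-18, 0.2, -1.4) = (0.6, 1.06, -0.52)
(a₃, b₃, c₃) = (0.6, 1.06, -0.52) − 0.2·(10.8, -0.6, -0.2) = (-1.56, 1.18, -0.48)
(a₄, b₄, c₄) = (-1.56, 1.18, -0.48) − 0.2·(-6.48, 0.04, -0.28) = (-0.264, 1.172, -0.424)

(-0.264, 1.172, -0.424)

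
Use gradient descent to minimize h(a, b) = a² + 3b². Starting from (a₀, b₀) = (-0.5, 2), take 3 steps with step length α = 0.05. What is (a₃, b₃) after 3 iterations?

(-0.3645, 0.686)

∇h = (2a, 6b)
(a₁, b₁) = (-0.5, 2) − 0.05·(-1, 12) = (-0.45, 1.4)
(a₂, b₂) = (-0.45, 1.4) − 0.05·(-0.9, 8.4) = (-0.405, 0.98)
(a₃, b₃) = (-0.405, 0.98) − 0.05·(-0.81, 5.88) = (-0.3645, 0.686)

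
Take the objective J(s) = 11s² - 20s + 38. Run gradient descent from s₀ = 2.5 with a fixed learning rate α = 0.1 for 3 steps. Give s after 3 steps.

-1.84

J′(s) = 22s - 20
s₁ = 2.5 − 0.1·35 = -1
s₂ = -1 − 0.1·(-42) = 3.2
s₃ = 3.2 − 0.1·50.4 = -1.84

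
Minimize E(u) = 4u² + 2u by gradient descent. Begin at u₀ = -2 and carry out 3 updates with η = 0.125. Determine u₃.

-0.25

E′(u) = 8u + 2
Step 1: E′(-2) = -14; u₁ = -2 − 0.125·(-14) = -0.25
Step 2: E′(-0.25) = 0; u₂ = -0.25 − 0.125·0 = -0.25
Step 3: E′(-0.25) = 0; u₃ = -0.25 − 0.125·0 = -0.25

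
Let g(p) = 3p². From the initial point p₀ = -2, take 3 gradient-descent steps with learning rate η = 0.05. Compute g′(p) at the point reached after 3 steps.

g′(p) = 6p
p₁ = -2 − 0.05·(-12) = -1.4
p₂ = -1.4 − 0.05·(-8.4) = -0.98
p₃ = -0.98 − 0.05·(-5.88) = -0.686
g′(p) at (-0.686) = -4.116

-4.116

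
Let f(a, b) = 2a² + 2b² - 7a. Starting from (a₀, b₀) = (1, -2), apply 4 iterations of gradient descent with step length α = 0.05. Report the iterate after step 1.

∇f = (4a - 7, 4b)
(a₁, b₁) = (1, -2) − 0.05·(-3, -8) = (1.15, -1.6)

(1.15, -1.6)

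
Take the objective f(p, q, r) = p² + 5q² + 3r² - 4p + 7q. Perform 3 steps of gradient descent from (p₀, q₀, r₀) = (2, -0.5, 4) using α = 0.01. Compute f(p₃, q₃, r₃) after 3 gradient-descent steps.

26.770037690688

∇f = (2p - 4, 10q + 7, 6r)
Step 1: at (2, -0.5, 4), ∇f = (0, 2, 24) → (2, -0.5, 4) − 0.01·(0, 2, 24) = (2, -0.52, 3.76)
Step 2: at (2, -0.52, 3.76), ∇f = (0, 1.8, 22.56) → (2, -0.52, 3.76) − 0.01·(0, 1.8, 22.56) = (2, -0.538, 3.5344)
Step 3: at (2, -0.538, 3.5344), ∇f = (0, 1.62, 21.2064) → (2, -0.538, 3.5344) − 0.01·(0, 1.62, 21.2064) = (2, -0.5542, 3.322336)
f(2, -0.5542, 3.322336) = 26.770037690688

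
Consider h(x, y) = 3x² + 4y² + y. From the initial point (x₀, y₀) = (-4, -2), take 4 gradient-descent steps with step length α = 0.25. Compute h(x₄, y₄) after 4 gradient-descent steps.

14.1875

∇h = (6x, 8y + 1)
Step 1: at (-4, -2), ∇h = (-24, -15) → (-4, -2) − 0.25·(-24, -15) = (2, 1.75)
Step 2: at (2, 1.75), ∇h = (12, 15) → (2, 1.75) − 0.25·(12, 15) = (-1, -2)
Step 3: at (-1, -2), ∇h = (-6, -15) → (-1, -2) − 0.25·(-6, -15) = (0.5, 1.75)
Step 4: at (0.5, 1.75), ∇h = (3, 15) → (0.5, 1.75) − 0.25·(3, 15) = (-0.25, -2)
h(-0.25, -2) = 14.1875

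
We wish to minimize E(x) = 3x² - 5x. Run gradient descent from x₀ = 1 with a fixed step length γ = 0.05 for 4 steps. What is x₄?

0.87335

E′(x) = 6x - 5
x₁ = 1 − 0.05·1 = 0.95
x₂ = 0.95 − 0.05·0.7 = 0.915
x₃ = 0.915 − 0.05·0.49 = 0.8905
x₄ = 0.8905 − 0.05·0.343 = 0.87335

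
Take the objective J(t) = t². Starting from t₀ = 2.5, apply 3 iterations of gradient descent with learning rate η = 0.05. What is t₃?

J′(t) = 2t
Step 1: J′(2.5) = 5; t₁ = 2.5 − 0.05·5 = 2.25
Step 2: J′(2.25) = 4.5; t₂ = 2.25 − 0.05·4.5 = 2.025
Step 3: J′(2.025) = 4.05; t₃ = 2.025 − 0.05·4.05 = 1.8225

1.8225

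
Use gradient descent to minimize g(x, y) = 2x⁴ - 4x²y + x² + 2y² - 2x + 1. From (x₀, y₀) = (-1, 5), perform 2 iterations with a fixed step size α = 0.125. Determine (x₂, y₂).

(74.5, 11.625)

∇g = (8x³ - 8xy + 2x - 2, -4x² + 4y)
Step 1: at (-1, 5), ∇g = (28, 16) → (-1, 5) − 0.125·(28, 16) = (-4.5, 3)
Step 2: at (-4.5, 3), ∇g = (-632, -69) → (-4.5, 3) − 0.125·(-632, -69) = (74.5, 11.625)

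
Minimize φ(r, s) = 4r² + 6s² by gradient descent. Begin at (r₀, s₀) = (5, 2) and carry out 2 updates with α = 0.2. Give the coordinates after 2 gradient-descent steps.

(1.8, 3.92)

∇φ = (8r, 12s)
Step 1: at (5, 2), ∇φ = (40, 24) → (5, 2) − 0.2·(40, 24) = (-3, -2.8)
Step 2: at (-3, -2.8), ∇φ = (-24, -33.6) → (-3, -2.8) − 0.2·(-24, -33.6) = (1.8, 3.92)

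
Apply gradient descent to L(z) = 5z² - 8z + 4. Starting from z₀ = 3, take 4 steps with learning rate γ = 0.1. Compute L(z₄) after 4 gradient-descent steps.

L′(z) = 10z - 8
z₁ = 3 − 0.1·22 = 0.8
z₂ = 0.8 − 0.1·0 = 0.8
z₃ = 0.8 − 0.1·0 = 0.8
z₄ = 0.8 − 0.1·0 = 0.8
L(0.8) = 0.8

0.8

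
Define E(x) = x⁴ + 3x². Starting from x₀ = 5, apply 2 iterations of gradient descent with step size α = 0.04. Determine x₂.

E′(x) = 4x³ + 6x
x₁ = 5 − 0.04·530 = -16.2
x₂ = -16.2 − 0.04·(-17103.312) = 667.93248

667.93248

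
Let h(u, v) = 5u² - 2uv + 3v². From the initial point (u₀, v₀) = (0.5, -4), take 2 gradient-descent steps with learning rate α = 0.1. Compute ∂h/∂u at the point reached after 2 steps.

∇h = (10u - 2v, -2u + 6v)
Step 1: at (0.5, -4), ∇h = (13, -25) → (0.5, -4) − 0.1·(13, -25) = (-0.8, -1.5)
Step 2: at (-0.8, -1.5), ∇h = (-5, -7.4) → (-0.8, -1.5) − 0.1·(-5, -7.4) = (-0.3, -0.76)
∂h/∂u at (-0.3, -0.76) = -1.48

-1.48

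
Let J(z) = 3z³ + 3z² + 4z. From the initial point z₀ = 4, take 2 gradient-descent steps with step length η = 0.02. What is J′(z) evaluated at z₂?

J′(z) = 9z² + 6z + 4
Step 1: J′(4) = 172; z₁ = 4 − 0.02·172 = 0.56
Step 2: J′(0.56) = 10.1824; z₂ = 0.56 − 0.02·10.1824 = 0.356352
J′(z) at (0.356352) = 7.280992731136

7.280992731136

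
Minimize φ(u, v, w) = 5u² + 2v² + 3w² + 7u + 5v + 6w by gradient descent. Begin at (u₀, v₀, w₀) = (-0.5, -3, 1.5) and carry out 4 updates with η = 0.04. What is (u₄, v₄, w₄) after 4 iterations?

(-0.67408, -2.12127488, -0.1659456)

∇φ = (10u + 7, 4v + 5, 6w + 6)
Step 1: at (-0.5, -3, 1.5), ∇φ = (2, -7, 15) → (-0.5, -3, 1.5) − 0.04·(2, -7, 15) = (-0.58, -2.72, 0.9)
Step 2: at (-0.58, -2.72, 0.9), ∇φ = (1.2, -5.88, 11.4) → (-0.58, -2.72, 0.9) − 0.04·(1.2, -5.88, 11.4) = (-0.628, -2.4848, 0.444)
Step 3: at (-0.628, -2.4848, 0.444), ∇φ = (0.72, -4.9392, 8.664) → (-0.628, -2.4848, 0.444) − 0.04·(0.72, -4.9392, 8.664) = (-0.6568, -2.287232, 0.09744)
Step 4: at (-0.6568, -2.287232, 0.09744), ∇φ = (0.432, -4.148928, 6.58464) → (-0.6568, -2.287232, 0.09744) − 0.04·(0.432, -4.148928, 6.58464) = (-0.67408, -2.12127488, -0.1659456)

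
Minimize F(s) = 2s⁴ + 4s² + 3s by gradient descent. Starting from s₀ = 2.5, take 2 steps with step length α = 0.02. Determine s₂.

-0.43082624

F′(s) = 8s³ + 8s + 3
Step 1: F′(2.5) = 148; s₁ = 2.5 − 0.02·148 = -0.46
Step 2: F′(-0.46) = -1.458688; s₂ = -0.46 − 0.02·(-1.458688) = -0.43082624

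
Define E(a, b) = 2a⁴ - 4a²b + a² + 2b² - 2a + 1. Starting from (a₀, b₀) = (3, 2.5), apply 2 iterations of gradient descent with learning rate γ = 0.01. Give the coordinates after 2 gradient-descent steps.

∇E = (8a³ - 8ab + 2a - 2, -4a² + 4b)
Step 1: at (3, 2.5), ∇E = (160, -26) → (3, 2.5) − 0.01·(160, -26) = (1.4, 2.76)
Step 2: at (1.4, 2.76), ∇E = (-8.16, 3.2) → (1.4, 2.76) − 0.01·(-8.16, 3.2) = (1.4816, 2.728)

(1.4816, 2.728)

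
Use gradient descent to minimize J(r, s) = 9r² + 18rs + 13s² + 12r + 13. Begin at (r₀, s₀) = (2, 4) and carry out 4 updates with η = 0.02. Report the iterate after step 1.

(-0.4, 1.2)

∇J = (18r + 18s + 12, 18r + 26s)
(r₁, s₁) = (2, 4) − 0.02·(120, 140) = (-0.4, 1.2)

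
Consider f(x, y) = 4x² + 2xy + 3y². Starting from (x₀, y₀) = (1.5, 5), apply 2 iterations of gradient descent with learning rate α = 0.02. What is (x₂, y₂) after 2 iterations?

(0.7168, 3.7768)

∇f = (8x + 2y, 2x + 6y)
(x₁, y₁) = (1.5, 5) − 0.02·(22, 33) = (1.06, 4.34)
(x₂, y₂) = (1.06, 4.34) − 0.02·(17.16, 28.16) = (0.7168, 3.7768)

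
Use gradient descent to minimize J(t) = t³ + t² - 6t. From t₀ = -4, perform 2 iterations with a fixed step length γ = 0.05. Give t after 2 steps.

-9.7035

J′(t) = 3t² + 2t - 6
t₁ = -4 − 0.05·34 = -5.7
t₂ = -5.7 − 0.05·80.07 = -9.7035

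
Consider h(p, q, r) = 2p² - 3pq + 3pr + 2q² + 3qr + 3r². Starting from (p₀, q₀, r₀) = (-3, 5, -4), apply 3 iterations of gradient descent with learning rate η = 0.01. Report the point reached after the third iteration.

∇h = (4p - 3q + 3r, -3p + 4q + 3r, 3p + 3q + 6r)
(p₁, q₁, r₁) = (-3, 5, -4) − 0.01·(-39, 17, -18) = (-2.61, 4.83, -3.82)
(p₂, q₂, r₂) = (-2.61, 4.83, -3.82) − 0.01·(-36.39, 15.69, -16.26) = (-2.2461, 4.6731, -3.6574)
(p₃, q₃, r₃) = (-2.2461, 4.6731, -3.6574) − 0.01·(-33.9759, 14.4585, -14.6634) = (-1.906341, 4.528515, -3.510766)

(-1.906341, 4.528515, -3.510766)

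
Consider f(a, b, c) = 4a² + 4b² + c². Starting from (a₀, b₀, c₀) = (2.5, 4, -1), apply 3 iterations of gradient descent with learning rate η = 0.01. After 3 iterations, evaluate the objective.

∇f = (8a, 8b, 2c)
(a₁, b₁, c₁) = (2.5, 4, -1) − 0.01·(20, 32, -2) = (2.3, 3.68, -0.98)
(a₂, b₂, c₂) = (2.3, 3.68, -0.98) − 0.01·(18.4, 29.44, -1.96) = (2.116, 3.3856, -0.9604)
(a₃, b₃, c₃) = (2.116, 3.3856, -0.9604) − 0.01·(16.928, 27.0848, -1.9208) = (1.94672, 3.114752, -0.941192)
f(1.94672, 3.114752, -0.941192) = 54.85143750048

54.85143750048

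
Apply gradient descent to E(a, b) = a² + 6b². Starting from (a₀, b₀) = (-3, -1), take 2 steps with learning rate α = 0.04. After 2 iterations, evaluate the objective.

∇E = (2a, 12b)
(a₁, b₁) = (-3, -1) − 0.04·(-6, -12) = (-2.76, -0.52)
(a₂, b₂) = (-2.76, -0.52) − 0.04·(-5.52, -6.24) = (-2.5392, -0.2704)
E(-2.5392, -0.2704) = 6.8862336

6.8862336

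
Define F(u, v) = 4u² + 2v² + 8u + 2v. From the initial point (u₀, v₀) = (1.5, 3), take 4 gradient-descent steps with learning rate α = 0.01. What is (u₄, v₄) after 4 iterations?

(0.7909824, 2.47271296)

∇F = (8u + 8, 4v + 2)
(u₁, v₁) = (1.5, 3) − 0.01·(20, 14) = (1.3, 2.86)
(u₂, v₂) = (1.3, 2.86) − 0.01·(18.4, 13.44) = (1.116, 2.7256)
(u₃, v₃) = (1.116, 2.7256) − 0.01·(16.928, 12.9024) = (0.94672, 2.596576)
(u₄, v₄) = (0.94672, 2.596576) − 0.01·(15.57376, 12.386304) = (0.7909824, 2.47271296)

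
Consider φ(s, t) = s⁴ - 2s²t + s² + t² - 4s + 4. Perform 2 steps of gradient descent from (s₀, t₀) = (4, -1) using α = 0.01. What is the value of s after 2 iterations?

1.14619904

∇φ = (4s³ - 4st + 2s - 4, -2s² + 2t)
(s₁, t₁) = (4, -1) − 0.01·(276, -34) = (1.24, -0.66)
(s₂, t₂) = (1.24, -0.66) − 0.01·(9.380096, -4.3952) = (1.14619904, -0.616048)
s = 1.14619904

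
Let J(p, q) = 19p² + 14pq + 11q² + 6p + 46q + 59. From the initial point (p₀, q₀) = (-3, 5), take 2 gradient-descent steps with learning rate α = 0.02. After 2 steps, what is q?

1.2304

∇J = (38p + 14q + 6, 14p + 22q + 46)
Step 1: at (-3, 5), ∇J = (-38, 114) → (-3, 5) − 0.02·(-38, 114) = (-2.24, 2.72)
Step 2: at (-2.24, 2.72), ∇J = (-41.04, 74.48) → (-2.24, 2.72) − 0.02·(-41.04, 74.48) = (-1.4192, 1.2304)
q = 1.2304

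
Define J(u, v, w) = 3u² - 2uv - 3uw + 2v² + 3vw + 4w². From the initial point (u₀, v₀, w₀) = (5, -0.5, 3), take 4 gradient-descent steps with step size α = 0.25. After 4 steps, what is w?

∇J = (6u - 2v - 3w, -2u + 4v + 3w, -3u + 3v + 8w)
(u₁, v₁, w₁) = (5, -0.5, 3) − 0.25·(22, -3, 7.5) = (-0.5, 0.25, 1.125)
(u₂, v₂, w₂) = (-0.5, 0.25, 1.125) − 0.25·(-6.875, 5.375, 11.25) = (1.21875, -1.09375, -1.6875)
(u₃, v₃, w₃) = (1.21875, -1.09375, -1.6875) − 0.25·(14.5625, -11.875, -20.4375) = (-2.421875, 1.875, 3.421875)
(u₄, v₄, w₄) = (-2.421875, 1.875, 3.421875) − 0.25·(-28.546875, 22.609375, 40.265625) = (4.71484375, -3.77734375, -6.64453125)
w = -6.64453125

-6.64453125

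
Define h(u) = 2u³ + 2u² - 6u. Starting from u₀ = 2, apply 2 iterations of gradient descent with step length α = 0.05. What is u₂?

0.713

h′(u) = 6u² + 4u - 6
Step 1: h′(2) = 26; u₁ = 2 − 0.05·26 = 0.7
Step 2: h′(0.7) = -0.26; u₂ = 0.7 − 0.05·(-0.26) = 0.713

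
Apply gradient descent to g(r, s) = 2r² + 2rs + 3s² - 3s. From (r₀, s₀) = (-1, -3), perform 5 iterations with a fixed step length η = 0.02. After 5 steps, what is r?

∇g = (4r + 2s, 2r + 6s - 3)
Step 1: at (-1, -3), ∇g = (-10, -23) → (-1, -3) − 0.02·(-10, -23) = (-0.8, -2.54)
Step 2: at (-0.8, -2.54), ∇g = (-8.28, -19.84) → (-0.8, -2.54) − 0.02·(-8.28, -19.84) = (-0.6344, -2.1432)
Step 3: at (-0.6344, -2.1432), ∇g = (-6.824, -17.128) → (-0.6344, -2.1432) − 0.02·(-6.824, -17.128) = (-0.49792, -1.80064)
Step 4: at (-0.49792, -1.80064), ∇g = (-5.59296, -14.79968) → (-0.49792, -1.80064) − 0.02·(-5.59296, -14.79968) = (-0.3860608, -1.5046464)
Step 5: at (-0.3860608, -1.5046464), ∇g = (-4.553536, -12.8) → (-0.3860608, -1.5046464) − 0.02·(-4.553536, -12.8) = (-0.29499008, -1.2486464)
r = -0.29499008

-0.29499008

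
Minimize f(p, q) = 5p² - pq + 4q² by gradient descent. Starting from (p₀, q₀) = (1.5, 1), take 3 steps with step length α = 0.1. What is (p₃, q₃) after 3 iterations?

∇f = (10p - q, -p + 8q)
Step 1: at (1.5, 1), ∇f = (14, 6.5) → (1.5, 1) − 0.1·(14, 6.5) = (0.1, 0.35)
Step 2: at (0.1, 0.35), ∇f = (0.65, 2.7) → (0.1, 0.35) − 0.1·(0.65, 2.7) = (0.035, 0.08)
Step 3: at (0.035, 0.08), ∇f = (0.27, 0.605) → (0.035, 0.08) − 0.1·(0.27, 0.605) = (0.008, 0.0195)

(0.008, 0.0195)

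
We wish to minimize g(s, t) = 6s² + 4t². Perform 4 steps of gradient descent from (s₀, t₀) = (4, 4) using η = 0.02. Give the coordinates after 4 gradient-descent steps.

(1.33448704, 1.99148544)

∇g = (12s, 8t)
Step 1: at (4, 4), ∇g = (48, 32) → (4, 4) − 0.02·(48, 32) = (3.04, 3.36)
Step 2: at (3.04, 3.36), ∇g = (36.48, 26.88) → (3.04, 3.36) − 0.02·(36.48, 26.88) = (2.3104, 2.8224)
Step 3: at (2.3104, 2.8224), ∇g = (27.7248, 22.5792) → (2.3104, 2.8224) − 0.02·(27.7248, 22.5792) = (1.755904, 2.370816)
Step 4: at (1.755904, 2.370816), ∇g = (21.070848, 18.966528) → (1.755904, 2.370816) − 0.02·(21.070848, 18.966528) = (1.33448704, 1.99148544)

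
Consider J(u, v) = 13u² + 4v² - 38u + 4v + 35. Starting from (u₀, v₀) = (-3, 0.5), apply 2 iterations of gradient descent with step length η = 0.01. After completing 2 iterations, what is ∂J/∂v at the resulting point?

∇J = (26u - 38, 8v + 4)
(u₁, v₁) = (-3, 0.5) − 0.01·(-116, 8) = (-1.84, 0.42)
(u₂, v₂) = (-1.84, 0.42) − 0.01·(-85.84, 7.36) = (-0.9816, 0.3464)
∂J/∂v at (-0.9816, 0.3464) = 6.7712

6.7712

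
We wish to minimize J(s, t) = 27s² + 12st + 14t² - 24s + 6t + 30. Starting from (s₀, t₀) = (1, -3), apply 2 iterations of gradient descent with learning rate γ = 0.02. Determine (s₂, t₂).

∇J = (54s + 12t - 24, 12s + 28t + 6)
Step 1: at (1, -3), ∇J = (-6, -66) → (1, -3) − 0.02·(-6, -66) = (1.12, -1.68)
Step 2: at (1.12, -1.68), ∇J = (16.32, -27.6) → (1.12, -1.68) − 0.02·(16.32, -27.6) = (0.7936, -1.128)

(0.7936, -1.128)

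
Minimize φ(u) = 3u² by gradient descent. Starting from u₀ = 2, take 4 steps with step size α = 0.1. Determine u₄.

0.0512

φ′(u) = 6u
Step 1: φ′(2) = 12; u₁ = 2 − 0.1·12 = 0.8
Step 2: φ′(0.8) = 4.8; u₂ = 0.8 − 0.1·4.8 = 0.32
Step 3: φ′(0.32) = 1.92; u₃ = 0.32 − 0.1·1.92 = 0.128
Step 4: φ′(0.128) = 0.768; u₄ = 0.128 − 0.1·0.768 = 0.0512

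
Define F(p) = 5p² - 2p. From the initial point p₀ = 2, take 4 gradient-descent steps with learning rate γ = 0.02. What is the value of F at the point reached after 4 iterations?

F′(p) = 10p - 2
p₁ = 2 − 0.02·18 = 1.64
p₂ = 1.64 − 0.02·14.4 = 1.352
p₃ = 1.352 − 0.02·11.52 = 1.1216
p₄ = 1.1216 − 0.02·9.216 = 0.93728
F(0.93728) = 2.517908992

2.517908992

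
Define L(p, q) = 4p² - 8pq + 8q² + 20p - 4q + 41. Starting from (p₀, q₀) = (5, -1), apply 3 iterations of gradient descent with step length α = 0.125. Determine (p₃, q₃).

(-12, 14)

∇L = (8p - 8q + 20, -8p + 16q - 4)
Step 1: at (5, -1), ∇L = (68, -60) → (5, -1) − 0.125·(68, -60) = (-3.5, 6.5)
Step 2: at (-3.5, 6.5), ∇L = (-60, 128) → (-3.5, 6.5) − 0.125·(-60, 128) = (4, -9.5)
Step 3: at (4, -9.5), ∇L = (128, -188) → (4, -9.5) − 0.125·(128, -188) = (-12, 14)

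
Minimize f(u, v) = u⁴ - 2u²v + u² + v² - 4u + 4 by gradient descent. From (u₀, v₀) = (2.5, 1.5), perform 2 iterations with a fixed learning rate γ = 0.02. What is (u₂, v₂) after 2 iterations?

∇f = (4u³ - 4uv + 2u - 4, -2u² + 2v)
(u₁, v₁) = (2.5, 1.5) − 0.02·(48.5, -9.5) = (1.53, 1.69)
(u₂, v₂) = (1.53, 1.69) − 0.02·(3.043508, -1.3018) = (1.46912984, 1.716036)

(1.46912984, 1.716036)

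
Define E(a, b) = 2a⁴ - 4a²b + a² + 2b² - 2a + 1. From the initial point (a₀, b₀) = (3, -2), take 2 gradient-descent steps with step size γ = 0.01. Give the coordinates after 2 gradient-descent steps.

∇E = (8a³ - 8ab + 2a - 2, -4a² + 4b)
Step 1: at (3, -2), ∇E = (268, -44) → (3, -2) − 0.01·(268, -44) = (0.32, -1.56)
Step 2: at (0.32, -1.56), ∇E = (2.895744, -6.6496) → (0.32, -1.56) − 0.01·(2.895744, -6.6496) = (0.29104256, -1.493504)

(0.29104256, -1.493504)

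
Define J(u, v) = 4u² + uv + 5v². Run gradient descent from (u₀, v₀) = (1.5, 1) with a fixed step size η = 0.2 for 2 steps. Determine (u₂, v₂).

∇J = (8u + v, u + 10v)
Step 1: at (1.5, 1), ∇J = (13, 11.5) → (1.5, 1) − 0.2·(13, 11.5) = (-1.1, -1.3)
Step 2: at (-1.1, -1.3), ∇J = (-10.1, -14.1) → (-1.1, -1.3) − 0.2·(-10.1, -14.1) = (0.92, 1.52)

(0.92, 1.52)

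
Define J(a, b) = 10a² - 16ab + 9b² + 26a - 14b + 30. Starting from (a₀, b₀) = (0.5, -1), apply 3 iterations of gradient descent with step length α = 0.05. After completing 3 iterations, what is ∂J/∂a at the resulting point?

-17.472

∇J = (20a - 16b + 26, -16a + 18b - 14)
(a₁, b₁) = (0.5, -1) − 0.05·(52, -40) = (-2.1, 1)
(a₂, b₂) = (-2.1, 1) − 0.05·(-32, 37.6) = (-0.5, -0.88)
(a₃, b₃) = (-0.5, -0.88) − 0.05·(30.08, -21.84) = (-2.004, 0.212)
∂J/∂a at (-2.004, 0.212) = -17.472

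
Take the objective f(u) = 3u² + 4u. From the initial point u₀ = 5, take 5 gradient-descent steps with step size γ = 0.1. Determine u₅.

-0.60864

f′(u) = 6u + 4
Step 1: f′(5) = 34; u₁ = 5 − 0.1·34 = 1.6
Step 2: f′(1.6) = 13.6; u₂ = 1.6 − 0.1·13.6 = 0.24
Step 3: f′(0.24) = 5.44; u₃ = 0.24 − 0.1·5.44 = -0.304
Step 4: f′(-0.304) = 2.176; u₄ = -0.304 − 0.1·2.176 = -0.5216
Step 5: f′(-0.5216) = 0.8704; u₅ = -0.5216 − 0.1·0.8704 = -0.60864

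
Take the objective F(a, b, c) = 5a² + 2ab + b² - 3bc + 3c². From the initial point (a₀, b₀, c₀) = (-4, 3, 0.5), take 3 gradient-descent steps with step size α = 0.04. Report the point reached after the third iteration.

(-1.356224, 3.193216, 1.096448)

∇F = (10a + 2b, 2a + 2b - 3c, -3b + 6c)
(a₁, b₁, c₁) = (-4, 3, 0.5) − 0.04·(-34, -3.5, -6) = (-2.64, 3.14, 0.74)
(a₂, b₂, c₂) = (-2.64, 3.14, 0.74) − 0.04·(-20.12, -1.22, -4.98) = (-1.8352, 3.1888, 0.9392)
(a₃, b₃, c₃) = (-1.8352, 3.1888, 0.9392) − 0.04·(-11.9744, -0.1104, -3.9312) = (-1.356224, 3.193216, 1.096448)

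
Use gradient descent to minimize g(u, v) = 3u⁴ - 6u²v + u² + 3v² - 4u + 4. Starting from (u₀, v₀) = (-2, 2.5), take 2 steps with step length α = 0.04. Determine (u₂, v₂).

(-0.38363648, 2.187424)

∇g = (12u³ - 12uv + 2u - 4, -6u² + 6v)
(u₁, v₁) = (-2, 2.5) − 0.04·(-44, -9) = (-0.24, 2.86)
(u₂, v₂) = (-0.24, 2.86) − 0.04·(3.590912, 16.8144) = (-0.38363648, 2.187424)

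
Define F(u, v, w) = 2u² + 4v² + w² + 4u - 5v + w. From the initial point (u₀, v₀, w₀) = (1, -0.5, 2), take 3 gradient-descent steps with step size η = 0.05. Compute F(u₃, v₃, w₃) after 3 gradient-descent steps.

1.84235425

∇F = (4u + 4, 8v - 5, 2w + 1)
(u₁, v₁, w₁) = (1, -0.5, 2) − 0.05·(8, -9, 5) = (0.6, -0.05, 1.75)
(u₂, v₂, w₂) = (0.6, -0.05, 1.75) − 0.05·(6.4, -5.4, 4.5) = (0.28, 0.22, 1.525)
(u₃, v₃, w₃) = (0.28, 0.22, 1.525) − 0.05·(5.12, -3.24, 4.05) = (0.024, 0.382, 1.3225)
F(0.024, 0.382, 1.3225) = 1.84235425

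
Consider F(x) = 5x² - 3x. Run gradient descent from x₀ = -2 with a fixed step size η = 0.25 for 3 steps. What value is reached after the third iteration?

F′(x) = 10x - 3
Step 1: F′(-2) = -23; x₁ = -2 − 0.25·(-23) = 3.75
Step 2: F′(3.75) = 34.5; x₂ = 3.75 − 0.25·34.5 = -4.875
Step 3: F′(-4.875) = -51.75; x₃ = -4.875 − 0.25·(-51.75) = 8.0625

8.0625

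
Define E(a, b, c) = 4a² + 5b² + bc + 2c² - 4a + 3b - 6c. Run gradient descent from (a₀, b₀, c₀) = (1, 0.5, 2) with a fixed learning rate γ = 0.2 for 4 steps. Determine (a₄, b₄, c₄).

∇E = (8a - 4, 10b + c + 3, b + 4c - 6)
(a₁, b₁, c₁) = (1, 0.5, 2) − 0.2·(4, 10, 2.5) = (0.2, -1.5, 1.5)
(a₂, b₂, c₂) = (0.2, -1.5, 1.5) − 0.2·(-2.4, -10.5, -1.5) = (0.68, 0.6, 1.8)
(a₃, b₃, c₃) = (0.68, 0.6, 1.8) − 0.2·(1.44, 10.8, 1.8) = (0.392, -1.56, 1.44)
(a₄, b₄, c₄) = (0.392, -1.56, 1.44) − 0.2·(-0.864, -11.16, -1.8) = (0.5648, 0.672, 1.8)

(0.5648, 0.672, 1.8)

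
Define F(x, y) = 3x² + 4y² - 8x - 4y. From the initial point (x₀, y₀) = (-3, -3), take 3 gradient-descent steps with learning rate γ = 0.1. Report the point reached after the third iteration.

∇F = (6x - 8, 8y - 4)
Step 1: at (-3, -3), ∇F = (-26, -28) → (-3, -3) − 0.1·(-26, -28) = (-0.4, -0.2)
Step 2: at (-0.4, -0.2), ∇F = (-10.4, -5.6) → (-0.4, -0.2) − 0.1·(-10.4, -5.6) = (0.64, 0.36)
Step 3: at (0.64, 0.36), ∇F = (-4.16, -1.12) → (0.64, 0.36) − 0.1·(-4.16, -1.12) = (1.056, 0.472)

(1.056, 0.472)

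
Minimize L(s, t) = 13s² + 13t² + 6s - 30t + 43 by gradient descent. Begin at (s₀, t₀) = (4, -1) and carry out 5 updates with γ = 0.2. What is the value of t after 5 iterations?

2816.04192

∇L = (26s + 6, 26t - 30)
(s₁, t₁) = (4, -1) − 0.2·(110, -56) = (-18, 10.2)
(s₂, t₂) = (-18, 10.2) − 0.2·(-462, 235.2) = (74.4, -36.84)
(s₃, t₃) = (74.4, -36.84) − 0.2·(1940.4, -987.84) = (-313.68, 160.728)
(s₄, t₄) = (-313.68, 160.728) − 0.2·(-8149.68, 4148.928) = (1316.256, -669.0576)
(s₅, t₅) = (1316.256, -669.0576) − 0.2·(34228.656, -17425.4976) = (-5529.4752, 2816.04192)
t = 2816.04192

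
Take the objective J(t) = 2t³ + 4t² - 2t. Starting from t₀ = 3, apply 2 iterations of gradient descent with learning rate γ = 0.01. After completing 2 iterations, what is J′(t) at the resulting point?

31.242884233216

J′(t) = 6t² + 8t - 2
Step 1: J′(3) = 76; t₁ = 3 − 0.01·76 = 2.24
Step 2: J′(2.24) = 46.0256; t₂ = 2.24 − 0.01·46.0256 = 1.779744
J′(t) at (1.779744) = 31.242884233216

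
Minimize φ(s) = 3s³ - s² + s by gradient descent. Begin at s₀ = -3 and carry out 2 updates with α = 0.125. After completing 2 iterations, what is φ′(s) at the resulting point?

510808.890625

φ′(s) = 9s² - 2s + 1
s₁ = -3 − 0.125·88 = -14
s₂ = -14 − 0.125·1793 = -238.125
φ′(s) at (-238.125) = 510808.890625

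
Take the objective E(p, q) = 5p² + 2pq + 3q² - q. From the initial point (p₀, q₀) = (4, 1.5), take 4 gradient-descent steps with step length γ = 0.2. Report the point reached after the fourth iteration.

(7.1872, 3.1704)

∇E = (10p + 2q, 2p + 6q - 1)
(p₁, q₁) = (4, 1.5) − 0.2·(43, 16) = (-4.6, -1.7)
(p₂, q₂) = (-4.6, -1.7) − 0.2·(-49.4, -20.4) = (5.28, 2.38)
(p₃, q₃) = (5.28, 2.38) − 0.2·(57.56, 23.84) = (-6.232, -2.388)
(p₄, q₄) = (-6.232, -2.388) − 0.2·(-67.096, -27.792) = (7.1872, 3.1704)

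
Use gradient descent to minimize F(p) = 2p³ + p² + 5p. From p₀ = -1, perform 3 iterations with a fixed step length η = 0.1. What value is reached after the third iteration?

F′(p) = 6p² + 2p + 5
p₁ = -1 − 0.1·9 = -1.9
p₂ = -1.9 − 0.1·22.86 = -4.186
p₃ = -4.186 − 0.1·101.763576 = -14.3623576

-14.3623576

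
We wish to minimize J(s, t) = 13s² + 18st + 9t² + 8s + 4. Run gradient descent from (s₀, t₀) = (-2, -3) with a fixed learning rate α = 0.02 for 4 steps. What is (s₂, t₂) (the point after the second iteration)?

∇J = (26s + 18t + 8, 18s + 18t)
(s₁, t₁) = (-2, -3) − 0.02·(-98, -90) = (-0.04, -1.2)
(s₂, t₂) = (-0.04, -1.2) − 0.02·(-14.64, -22.32) = (0.2528, -0.7536)

(0.2528, -0.7536)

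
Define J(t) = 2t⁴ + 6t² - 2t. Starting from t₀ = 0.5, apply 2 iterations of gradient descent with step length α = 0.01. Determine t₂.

0.40871

J′(t) = 8t³ + 12t - 2
Step 1: J′(0.5) = 5; t₁ = 0.5 − 0.01·5 = 0.45
Step 2: J′(0.45) = 4.129; t₂ = 0.45 − 0.01·4.129 = 0.40871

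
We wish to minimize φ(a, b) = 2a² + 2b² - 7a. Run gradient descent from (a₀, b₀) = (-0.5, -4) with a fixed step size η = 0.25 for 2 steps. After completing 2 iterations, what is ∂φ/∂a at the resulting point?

∇φ = (4a - 7, 4b)
Step 1: at (-0.5, -4), ∇φ = (-9, -16) → (-0.5, -4) − 0.25·(-9, -16) = (1.75, 0)
Step 2: at (1.75, 0), ∇φ = (0, 0) → (1.75, 0) − 0.25·(0, 0) = (1.75, 0)
∂φ/∂a at (1.75, 0) = 0

0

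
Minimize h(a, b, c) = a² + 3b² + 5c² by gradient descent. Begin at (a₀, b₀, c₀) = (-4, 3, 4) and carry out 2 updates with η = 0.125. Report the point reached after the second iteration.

(-2.25, 0.1875, 0.25)

∇h = (2a, 6b, 10c)
Step 1: at (-4, 3, 4), ∇h = (-8, 18, 40) → (-4, 3, 4) − 0.125·(-8, 18, 40) = (-3, 0.75, -1)
Step 2: at (-3, 0.75, -1), ∇h = (-6, 4.5, -10) → (-3, 0.75, -1) − 0.125·(-6, 4.5, -10) = (-2.25, 0.1875, 0.25)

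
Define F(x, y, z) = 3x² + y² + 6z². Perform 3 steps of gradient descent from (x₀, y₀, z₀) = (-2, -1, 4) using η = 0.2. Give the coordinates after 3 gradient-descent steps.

(0.016, -0.216, -10.976)

∇F = (6x, 2y, 12z)
(x₁, y₁, z₁) = (-2, -1, 4) − 0.2·(-12, -2, 48) = (0.4, -0.6, -5.6)
(x₂, y₂, z₂) = (0.4, -0.6, -5.6) − 0.2·(2.4, -1.2, -67.2) = (-0.08, -0.36, 7.84)
(x₃, y₃, z₃) = (-0.08, -0.36, 7.84) − 0.2·(-0.48, -0.72, 94.08) = (0.016, -0.216, -10.976)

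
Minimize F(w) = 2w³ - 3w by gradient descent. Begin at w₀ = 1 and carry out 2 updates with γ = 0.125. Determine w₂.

0.70703125

F′(w) = 6w² - 3
w₁ = 1 − 0.125·3 = 0.625
w₂ = 0.625 − 0.125·(-0.65625) = 0.70703125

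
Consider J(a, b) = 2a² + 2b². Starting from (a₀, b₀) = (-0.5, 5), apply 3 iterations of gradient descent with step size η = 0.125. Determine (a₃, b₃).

∇J = (4a, 4b)
(a₁, b₁) = (-0.5, 5) − 0.125·(-2, 20) = (-0.25, 2.5)
(a₂, b₂) = (-0.25, 2.5) − 0.125·(-1, 10) = (-0.125, 1.25)
(a₃, b₃) = (-0.125, 1.25) − 0.125·(-0.5, 5) = (-0.0625, 0.625)

(-0.0625, 0.625)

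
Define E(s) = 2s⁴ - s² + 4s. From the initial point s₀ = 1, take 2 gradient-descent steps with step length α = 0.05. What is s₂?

E′(s) = 8s³ - 2s + 4
Step 1: E′(1) = 10; s₁ = 1 − 0.05·10 = 0.5
Step 2: E′(0.5) = 4; s₂ = 0.5 − 0.05·4 = 0.3

0.3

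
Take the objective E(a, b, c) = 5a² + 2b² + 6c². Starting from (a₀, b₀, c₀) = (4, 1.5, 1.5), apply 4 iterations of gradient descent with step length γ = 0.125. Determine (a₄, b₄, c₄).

∇E = (10a, 4b, 12c)
(a₁, b₁, c₁) = (4, 1.5, 1.5) − 0.125·(40, 6, 18) = (-1, 0.75, -0.75)
(a₂, b₂, c₂) = (-1, 0.75, -0.75) − 0.125·(-10, 3, -9) = (0.25, 0.375, 0.375)
(a₃, b₃, c₃) = (0.25, 0.375, 0.375) − 0.125·(2.5, 1.5, 4.5) = (-0.0625, 0.1875, -0.1875)
(a₄, b₄, c₄) = (-0.0625, 0.1875, -0.1875) − 0.125·(-0.625, 0.75, -2.25) = (0.015625, 0.09375, 0.09375)

(0.015625, 0.09375, 0.09375)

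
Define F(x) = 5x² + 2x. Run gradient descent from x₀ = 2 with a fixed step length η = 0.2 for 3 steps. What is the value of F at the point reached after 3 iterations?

F′(x) = 10x + 2
x₁ = 2 − 0.2·22 = -2.4
x₂ = -2.4 − 0.2·(-22) = 2
x₃ = 2 − 0.2·22 = -2.4
F(-2.4) = 24

24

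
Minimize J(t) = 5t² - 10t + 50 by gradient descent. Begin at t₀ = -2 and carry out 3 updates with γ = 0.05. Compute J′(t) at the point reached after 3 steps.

-3.75

J′(t) = 10t - 10
Step 1: J′(-2) = -30; t₁ = -2 − 0.05·(-30) = -0.5
Step 2: J′(-0.5) = -15; t₂ = -0.5 − 0.05·(-15) = 0.25
Step 3: J′(0.25) = -7.5; t₃ = 0.25 − 0.05·(-7.5) = 0.625
J′(t) at (0.625) = -3.75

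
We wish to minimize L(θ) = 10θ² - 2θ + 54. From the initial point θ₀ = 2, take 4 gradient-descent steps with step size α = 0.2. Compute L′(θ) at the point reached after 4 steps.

3078

L′(θ) = 20θ - 2
θ₁ = 2 − 0.2·38 = -5.6
θ₂ = -5.6 − 0.2·(-114) = 17.2
θ₃ = 17.2 − 0.2·342 = -51.2
θ₄ = -51.2 − 0.2·(-1026) = 154
L′(θ) at (154) = 3078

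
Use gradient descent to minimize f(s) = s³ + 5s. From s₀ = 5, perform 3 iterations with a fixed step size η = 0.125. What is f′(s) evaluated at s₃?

f′(s) = 3s² + 5
s₁ = 5 − 0.125·80 = -5
s₂ = -5 − 0.125·80 = -15
s₃ = -15 − 0.125·680 = -100
f′(s) at (-100) = 30005

30005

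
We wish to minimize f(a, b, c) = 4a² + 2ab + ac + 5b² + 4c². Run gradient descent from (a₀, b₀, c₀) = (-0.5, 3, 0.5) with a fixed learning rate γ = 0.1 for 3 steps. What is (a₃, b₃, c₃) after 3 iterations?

∇f = (8a + 2b + c, 2a + 10b, a + 8c)
(a₁, b₁, c₁) = (-0.5, 3, 0.5) − 0.1·(2.5, 29, 3.5) = (-0.75, 0.1, 0.15)
(a₂, b₂, c₂) = (-0.75, 0.1, 0.15) − 0.1·(-5.65, -0.5, 0.45) = (-0.185, 0.15, 0.105)
(a₃, b₃, c₃) = (-0.185, 0.15, 0.105) − 0.1·(-1.075, 1.13, 0.655) = (-0.0775, 0.037, 0.0395)

(-0.0775, 0.037, 0.0395)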